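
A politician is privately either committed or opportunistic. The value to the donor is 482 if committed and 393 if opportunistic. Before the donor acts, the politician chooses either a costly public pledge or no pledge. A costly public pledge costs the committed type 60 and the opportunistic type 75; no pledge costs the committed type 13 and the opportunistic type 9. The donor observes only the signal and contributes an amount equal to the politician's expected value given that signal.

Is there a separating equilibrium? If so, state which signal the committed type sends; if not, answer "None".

None

Try committed → pledge, opportunistic → no pledge:
  If types separate, pledge earns payment 482 and no pledge earns 393.
  Committed: pledge gives 482 − 60 = 422; no pledge gives 393 − 13 = 380. No deviation. ✓
  Opportunistic: no pledge gives 393 − 9 = 384; pledge gives 482 − 75 = 407. Would deviate. ✗
Try committed → no pledge, opportunistic → pledge:
  If types separate, no pledge earns payment 482 and pledge earns 393.
  Committed: no pledge gives 482 − 13 = 469; pledge gives 393 − 60 = 333. No deviation. ✓
  Opportunistic: pledge gives 393 − 75 = 318; no pledge gives 482 − 9 = 473. Would deviate. ✗
Neither assignment is incentive-compatible.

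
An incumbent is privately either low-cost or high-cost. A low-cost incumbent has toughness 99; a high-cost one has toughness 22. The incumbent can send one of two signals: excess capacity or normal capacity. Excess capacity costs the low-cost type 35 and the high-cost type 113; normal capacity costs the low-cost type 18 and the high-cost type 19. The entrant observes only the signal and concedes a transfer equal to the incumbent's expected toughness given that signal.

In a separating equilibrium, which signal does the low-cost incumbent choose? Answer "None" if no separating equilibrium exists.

Try low-cost → excess capacity, high-cost → normal capacity:
  Under separation the entrant infers type exactly: excess capacity → low-cost (pays 99), normal capacity → high-cost (pays 22).
  Low-cost: excess capacity gives 99 − 35 = 64; normal capacity gives 22 − 18 = 4. No deviation. ✓
  High-cost: normal capacity gives 22 − 19 = 3; excess capacity gives 99 − 113 = -14. No deviation. ✓
Both hold — the low-cost type sends excess capacity.

excess capacity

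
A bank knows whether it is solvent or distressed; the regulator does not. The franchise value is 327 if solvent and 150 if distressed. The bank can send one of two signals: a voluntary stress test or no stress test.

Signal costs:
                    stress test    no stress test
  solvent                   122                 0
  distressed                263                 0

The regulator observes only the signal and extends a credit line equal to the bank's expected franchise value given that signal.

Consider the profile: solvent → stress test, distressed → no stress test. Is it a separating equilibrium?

Yes

Under separation the regulator infers type exactly: stress test → solvent (pays 327), no stress test → distressed (pays 150).
Solvent: stress test gives 327 − 122 = 205; no stress test gives 150 − 0 = 150. No deviation. ✓
Distressed: no stress test gives 150 − 0 = 150; stress test gives 327 − 263 = 64. No deviation. ✓
Both incentive constraints hold.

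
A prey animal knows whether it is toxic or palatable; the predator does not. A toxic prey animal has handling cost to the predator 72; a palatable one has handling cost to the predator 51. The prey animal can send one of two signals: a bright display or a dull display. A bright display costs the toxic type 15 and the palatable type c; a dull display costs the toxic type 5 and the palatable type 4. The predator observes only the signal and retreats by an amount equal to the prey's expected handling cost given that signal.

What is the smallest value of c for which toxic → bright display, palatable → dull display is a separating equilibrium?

Under separation: bright display → toxic (pays 72); dull display → palatable (pays 51).
Toxic: 72 − 15 = 57 ≥ 51 − 5 = 46. Holds regardless of c. ✓
Palatable: 51 − 4 ≥ 72 − c, so c ≥ 72 − 47 = 25.

25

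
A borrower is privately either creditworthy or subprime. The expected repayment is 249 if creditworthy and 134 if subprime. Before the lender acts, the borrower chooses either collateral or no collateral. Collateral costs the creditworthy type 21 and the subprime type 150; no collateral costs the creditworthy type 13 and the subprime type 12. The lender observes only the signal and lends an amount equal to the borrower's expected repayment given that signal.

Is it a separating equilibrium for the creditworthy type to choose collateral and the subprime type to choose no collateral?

If types separate, collateral earns payment 249 and no collateral earns 134.
Creditworthy: collateral gives 249 − 21 = 228; no collateral gives 134 − 13 = 121. No deviation. ✓
Subprime: no collateral gives 134 − 12 = 122; collateral gives 249 − 150 = 99. No deviation. ✓
Neither type gains from mimicking the other.

Yes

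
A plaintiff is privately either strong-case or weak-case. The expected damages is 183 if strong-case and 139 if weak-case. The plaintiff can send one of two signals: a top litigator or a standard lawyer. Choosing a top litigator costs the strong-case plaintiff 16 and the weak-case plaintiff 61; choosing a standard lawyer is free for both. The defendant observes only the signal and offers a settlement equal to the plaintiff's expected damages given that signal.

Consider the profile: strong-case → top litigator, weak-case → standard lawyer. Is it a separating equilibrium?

Yes

Under separation the defendant infers type exactly: top litigator → strong-case (pays 183), standard lawyer → weak-case (pays 139).
Strong-case: top litigator gives 183 − 16 = 167; standard lawyer gives 139 − 0 = 139. No deviation. ✓
Weak-case: standard lawyer gives 139 − 0 = 139; top litigator gives 183 − 61 = 122. No deviation. ✓
Neither type gains from mimicking the other.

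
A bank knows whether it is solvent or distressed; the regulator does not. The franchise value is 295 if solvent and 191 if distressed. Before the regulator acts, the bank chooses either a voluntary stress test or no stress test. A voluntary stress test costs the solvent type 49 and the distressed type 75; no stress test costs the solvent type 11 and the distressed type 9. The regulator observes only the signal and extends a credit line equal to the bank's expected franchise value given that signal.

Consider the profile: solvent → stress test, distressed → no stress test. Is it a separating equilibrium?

If types separate, stress test earns payment 295 and no stress test earns 191.
Solvent: stress test gives 295 − 49 = 246; no stress test gives 191 − 11 = 180. No deviation. ✓
Distressed: no stress test gives 191 − 9 = 182; stress test gives 295 − 75 = 220. Would deviate. ✗

No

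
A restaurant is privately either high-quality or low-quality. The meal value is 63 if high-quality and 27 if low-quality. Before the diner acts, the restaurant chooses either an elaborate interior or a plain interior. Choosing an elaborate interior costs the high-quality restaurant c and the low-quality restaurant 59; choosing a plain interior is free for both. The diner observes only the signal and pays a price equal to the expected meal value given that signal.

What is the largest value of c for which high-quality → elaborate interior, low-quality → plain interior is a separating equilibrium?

36

Under separation: elaborate interior → high-quality (pays 63); plain interior → low-quality (pays 27).
Low-quality: 27 − 0 = 27 ≥ 63 − 59 = 4. Holds regardless of c. ✓
High-quality: 63 − c ≥ 27 − 0, so c ≤ 63 − 27 = 36.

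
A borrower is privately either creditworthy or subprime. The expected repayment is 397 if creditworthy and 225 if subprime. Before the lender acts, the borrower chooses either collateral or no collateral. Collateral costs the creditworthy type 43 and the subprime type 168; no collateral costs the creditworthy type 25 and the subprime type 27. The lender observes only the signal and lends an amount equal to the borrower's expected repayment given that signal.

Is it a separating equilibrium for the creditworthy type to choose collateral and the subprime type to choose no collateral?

If types separate, collateral earns payment 397 and no collateral earns 225.
Creditworthy: collateral gives 397 − 43 = 354; no collateral gives 225 − 25 = 200. No deviation. ✓
Subprime: no collateral gives 225 − 27 = 198; collateral gives 397 − 168 = 229. Would deviate. ✗

No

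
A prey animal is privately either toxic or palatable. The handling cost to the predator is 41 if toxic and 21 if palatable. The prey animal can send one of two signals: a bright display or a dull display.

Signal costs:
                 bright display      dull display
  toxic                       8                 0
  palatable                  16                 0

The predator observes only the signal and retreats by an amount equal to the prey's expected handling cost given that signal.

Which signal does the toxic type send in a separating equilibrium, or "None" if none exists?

None

Try toxic → bright display, palatable → dull display:
  If types separate, bright display earns payment 41 and dull display earns 21.
  Toxic: bright display gives 41 − 8 = 33; dull display gives 21 − 0 = 21. No deviation. ✓
  Palatable: dull display gives 21 − 0 = 21; bright display gives 41 − 16 = 25. Would deviate. ✗
Try toxic → dull display, palatable → bright display:
  If types separate, dull display earns payment 41 and bright display earns 21.
  Toxic: dull display gives 41 − 0 = 41; bright display gives 21 − 8 = 13. No deviation. ✓
  Palatable: bright display gives 21 − 16 = 5; dull display gives 41 − 0 = 41. Would deviate. ✗
Neither assignment is incentive-compatible.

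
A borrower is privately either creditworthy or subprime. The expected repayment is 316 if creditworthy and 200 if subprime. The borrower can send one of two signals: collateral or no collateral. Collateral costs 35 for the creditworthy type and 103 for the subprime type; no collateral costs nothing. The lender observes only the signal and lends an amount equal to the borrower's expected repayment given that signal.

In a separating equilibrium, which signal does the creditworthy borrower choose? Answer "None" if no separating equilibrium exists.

Try creditworthy → collateral, subprime → no collateral:
  Under separation the lender infers type exactly: collateral → creditworthy (pays 316), no collateral → subprime (pays 200).
  Creditworthy: collateral gives 316 − 35 = 281; no collateral gives 200 − 0 = 200. No deviation. ✓
  Subprime: no collateral gives 200 − 0 = 200; collateral gives 316 − 103 = 213. Would deviate. ✗
Try creditworthy → no collateral, subprime → collateral:
  Under separation the lender infers type exactly: no collateral → creditworthy (pays 316), collateral → subprime (pays 200).
  Creditworthy: no collateral gives 316 − 0 = 316; collateral gives 200 − 35 = 165. No deviation. ✓
  Subprime: collateral gives 200 − 103 = 97; no collateral gives 316 − 0 = 316. Would deviate. ✗
Neither assignment is incentive-compatible.

None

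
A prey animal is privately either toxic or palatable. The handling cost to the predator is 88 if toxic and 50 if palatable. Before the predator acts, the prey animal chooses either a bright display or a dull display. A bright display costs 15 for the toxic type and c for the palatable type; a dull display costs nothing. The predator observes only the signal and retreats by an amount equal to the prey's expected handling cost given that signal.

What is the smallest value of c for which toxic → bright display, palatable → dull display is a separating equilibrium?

38

Under separation: bright display → toxic (pays 88); dull display → palatable (pays 50).
Toxic: 88 − 15 = 73 ≥ 50 − 0 = 50. Holds regardless of c. ✓
Palatable: 50 − 0 ≥ 88 − c, so c ≥ 88 − 50 = 38.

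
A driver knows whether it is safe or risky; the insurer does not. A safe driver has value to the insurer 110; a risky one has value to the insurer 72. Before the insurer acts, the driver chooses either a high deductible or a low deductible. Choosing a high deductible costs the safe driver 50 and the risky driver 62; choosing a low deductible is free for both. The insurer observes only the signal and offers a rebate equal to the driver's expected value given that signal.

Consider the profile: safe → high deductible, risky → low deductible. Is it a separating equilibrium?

If types separate, high deductible earns payment 110 and low deductible earns 72.
Safe: high deductible gives 110 − 50 = 60; low deductible gives 72 − 0 = 72. Would deviate. ✗
Risky: low deductible gives 72 − 0 = 72; high deductible gives 110 − 62 = 48. No deviation. ✓

No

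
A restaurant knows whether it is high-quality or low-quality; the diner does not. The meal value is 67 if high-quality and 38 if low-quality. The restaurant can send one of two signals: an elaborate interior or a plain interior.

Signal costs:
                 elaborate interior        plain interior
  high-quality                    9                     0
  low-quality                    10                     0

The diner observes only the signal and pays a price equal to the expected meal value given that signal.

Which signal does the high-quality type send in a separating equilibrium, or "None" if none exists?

Try high-quality → elaborate interior, low-quality → plain interior:
  If types separate, elaborate interior earns payment 67 and plain interior earns 38.
  High-quality: elaborate interior gives 67 − 9 = 58; plain interior gives 38 − 0 = 38. No deviation. ✓
  Low-quality: plain interior gives 38 − 0 = 38; elaborate interior gives 67 − 10 = 57. Would deviate. ✗
Try high-quality → plain interior, low-quality → elaborate interior:
  If types separate, plain interior earns payment 67 and elaborate interior earns 38.
  High-quality: plain interior gives 67 − 0 = 67; elaborate interior gives 38 − 9 = 29. No deviation. ✓
  Low-quality: elaborate interior gives 38 − 10 = 28; plain interior gives 67 − 0 = 67. Would deviate. ✗
Neither assignment is incentive-compatible.

None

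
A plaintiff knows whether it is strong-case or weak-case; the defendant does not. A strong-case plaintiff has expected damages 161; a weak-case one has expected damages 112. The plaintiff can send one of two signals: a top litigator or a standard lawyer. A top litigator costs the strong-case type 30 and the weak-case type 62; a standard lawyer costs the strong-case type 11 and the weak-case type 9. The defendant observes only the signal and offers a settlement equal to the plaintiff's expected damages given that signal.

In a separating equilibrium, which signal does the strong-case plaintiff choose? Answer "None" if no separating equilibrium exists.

Try strong-case → top litigator, weak-case → standard lawyer:
  If types separate, top litigator earns payment 161 and standard lawyer earns 112.
  Strong-case: top litigator gives 161 − 30 = 131; standard lawyer gives 112 − 11 = 101. No deviation. ✓
  Weak-case: standard lawyer gives 112 − 9 = 103; top litigator gives 161 − 62 = 99. No deviation. ✓
Both hold — the strong-case type sends top litigator.

top litigator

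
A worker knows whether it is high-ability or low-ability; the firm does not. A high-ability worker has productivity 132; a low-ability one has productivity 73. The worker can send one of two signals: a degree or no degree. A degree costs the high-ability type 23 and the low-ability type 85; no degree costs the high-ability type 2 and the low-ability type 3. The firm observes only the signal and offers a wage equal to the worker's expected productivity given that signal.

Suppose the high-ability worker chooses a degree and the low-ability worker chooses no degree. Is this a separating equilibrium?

Under separation the firm infers type exactly: degree → high-ability (pays 132), no degree → low-ability (pays 73).
High-ability: degree gives 132 − 23 = 109; no degree gives 73 − 2 = 71. No deviation. ✓
Low-ability: no degree gives 73 − 3 = 70; degree gives 132 − 85 = 47. No deviation. ✓
Both incentive constraints hold.

Yes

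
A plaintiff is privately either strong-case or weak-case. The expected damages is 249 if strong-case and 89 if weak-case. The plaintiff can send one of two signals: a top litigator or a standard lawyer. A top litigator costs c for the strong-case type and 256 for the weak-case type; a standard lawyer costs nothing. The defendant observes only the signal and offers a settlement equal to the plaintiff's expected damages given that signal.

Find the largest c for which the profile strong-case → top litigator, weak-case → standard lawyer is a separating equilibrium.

Under separation: top litigator → strong-case (pays 249); standard lawyer → weak-case (pays 89).
Weak-case: 89 − 0 = 89 ≥ 249 − 256 = -7. Holds regardless of c. ✓
Strong-case: 249 − c ≥ 89 − 0, so c ≤ 249 − 89 = 160.

160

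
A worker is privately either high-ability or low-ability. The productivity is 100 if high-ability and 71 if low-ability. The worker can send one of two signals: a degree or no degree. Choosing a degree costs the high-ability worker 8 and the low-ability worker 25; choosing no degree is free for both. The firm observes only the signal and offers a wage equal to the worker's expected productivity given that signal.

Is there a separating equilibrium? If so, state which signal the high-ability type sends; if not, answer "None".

Try high-ability → degree, low-ability → no degree:
  If types separate, degree earns payment 100 and no degree earns 71.
  High-ability: degree gives 100 − 8 = 92; no degree gives 71 − 0 = 71. No deviation. ✓
  Low-ability: no degree gives 71 − 0 = 71; degree gives 100 − 25 = 75. Would deviate. ✗
Try high-ability → no degree, low-ability → degree:
  If types separate, no degree earns payment 100 and degree earns 71.
  High-ability: no degree gives 100 − 0 = 100; degree gives 71 − 8 = 63. No deviation. ✓
  Low-ability: degree gives 71 − 25 = 46; no degree gives 100 − 0 = 100. Would deviate. ✗
Neither assignment is incentive-compatible.

None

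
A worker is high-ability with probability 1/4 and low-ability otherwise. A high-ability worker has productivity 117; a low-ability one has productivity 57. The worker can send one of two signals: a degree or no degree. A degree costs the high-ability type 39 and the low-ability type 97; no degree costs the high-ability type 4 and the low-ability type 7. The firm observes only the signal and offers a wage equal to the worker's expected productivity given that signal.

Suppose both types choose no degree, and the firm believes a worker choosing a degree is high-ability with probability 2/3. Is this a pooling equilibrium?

Yes

On the equilibrium path (no degree) the firm holds the prior 1/4 and pays 1/4·117 + 3/4·57 = 72. Off-path (degree) belief 2/3 gives 2/3·117 + 1/3·57 = 97.
High-ability: no degree gives 72 − 4 = 68; degree gives 97 − 39 = 58. Stays. ✓
Low-ability: no degree gives 72 − 7 = 65; degree gives 97 − 97 = 0. Stays. ✓
Beliefs are Bayes-consistent on-path and both types best-respond.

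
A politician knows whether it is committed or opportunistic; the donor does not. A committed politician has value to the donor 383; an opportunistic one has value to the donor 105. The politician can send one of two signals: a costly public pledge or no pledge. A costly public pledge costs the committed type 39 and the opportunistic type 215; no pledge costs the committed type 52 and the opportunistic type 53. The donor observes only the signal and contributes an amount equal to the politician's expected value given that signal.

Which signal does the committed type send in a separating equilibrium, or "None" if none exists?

Try committed → pledge, opportunistic → no pledge:
  Under separation the donor infers type exactly: pledge → committed (pays 383), no pledge → opportunistic (pays 105).
  Committed: pledge gives 383 − 39 = 344; no pledge gives 105 − 52 = 53. No deviation. ✓
  Opportunistic: no pledge gives 105 − 53 = 52; pledge gives 383 − 215 = 168. Would deviate. ✗
Try committed → no pledge, opportunistic → pledge:
  Under separation the donor infers type exactly: no pledge → committed (pays 383), pledge → opportunistic (pays 105).
  Committed: no pledge gives 383 − 52 = 331; pledge gives 105 − 39 = 66. No deviation. ✓
  Opportunistic: pledge gives 105 − 215 = -110; no pledge gives 383 − 53 = 330. Would deviate. ✗
Neither assignment is incentive-compatible.

None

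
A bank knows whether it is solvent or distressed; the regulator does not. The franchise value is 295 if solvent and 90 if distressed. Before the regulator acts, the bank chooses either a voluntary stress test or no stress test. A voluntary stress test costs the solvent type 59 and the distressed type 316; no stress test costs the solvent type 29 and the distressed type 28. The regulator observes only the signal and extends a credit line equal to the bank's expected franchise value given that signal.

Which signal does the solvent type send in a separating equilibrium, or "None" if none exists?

stress test

Try solvent → stress test, distressed → no stress test:
  Under separation the regulator infers type exactly: stress test → solvent (pays 295), no stress test → distressed (pays 90).
  Solvent: stress test gives 295 − 59 = 236; no stress test gives 90 − 29 = 61. No deviation. ✓
  Distressed: no stress test gives 90 − 28 = 62; stress test gives 295 − 316 = -21. No deviation. ✓
Both hold — the solvent type sends stress test.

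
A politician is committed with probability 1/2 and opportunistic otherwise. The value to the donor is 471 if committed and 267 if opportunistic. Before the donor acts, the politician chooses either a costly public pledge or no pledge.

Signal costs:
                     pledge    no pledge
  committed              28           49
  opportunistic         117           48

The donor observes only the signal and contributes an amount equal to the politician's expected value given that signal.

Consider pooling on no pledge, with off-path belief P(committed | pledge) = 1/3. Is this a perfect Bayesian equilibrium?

Yes

At the pooled signal (no pledge) the donor holds the prior 1/2 and pays 1/2·471 + 1/2·267 = 369. Off-path (pledge) belief 1/3 gives 1/3·471 + 2/3·267 = 335.
Committed: no pledge gives 369 − 49 = 320; pledge gives 335 − 28 = 307. Stays. ✓
Opportunistic: no pledge gives 369 − 48 = 321; pledge gives 335 − 117 = 218. Stays. ✓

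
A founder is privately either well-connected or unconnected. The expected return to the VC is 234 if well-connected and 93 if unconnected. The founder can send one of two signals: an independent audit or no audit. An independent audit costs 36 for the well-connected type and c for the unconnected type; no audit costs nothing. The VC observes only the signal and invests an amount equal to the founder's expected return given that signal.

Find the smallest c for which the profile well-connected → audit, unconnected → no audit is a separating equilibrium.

Under separation: audit → well-connected (pays 234); no audit → unconnected (pays 93).
Well-connected: 234 − 36 = 198 ≥ 93 − 0 = 93. Holds regardless of c. ✓
Unconnected: 93 − 0 ≥ 234 − c, so c ≥ 234 − 93 = 141.

141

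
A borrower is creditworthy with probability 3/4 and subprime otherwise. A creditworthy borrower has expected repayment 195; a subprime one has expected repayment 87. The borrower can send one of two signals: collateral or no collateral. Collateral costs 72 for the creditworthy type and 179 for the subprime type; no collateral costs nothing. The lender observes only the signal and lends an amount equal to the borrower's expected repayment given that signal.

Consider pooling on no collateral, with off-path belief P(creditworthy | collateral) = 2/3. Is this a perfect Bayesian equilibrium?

On the equilibrium path (no collateral) the lender holds the prior 3/4 and pays 3/4·195 + 1/4·87 = 168. Off-path (collateral) belief 2/3 gives 2/3·195 + 1/3·87 = 159.
Creditworthy: no collateral gives 168 − 0 = 168; collateral gives 159 − 72 = 87. Stays. ✓
Subprime: no collateral gives 168 − 0 = 168; collateral gives 159 − 179 = -20. Stays. ✓
Beliefs are Bayes-consistent on-path and both types best-respond.

Yes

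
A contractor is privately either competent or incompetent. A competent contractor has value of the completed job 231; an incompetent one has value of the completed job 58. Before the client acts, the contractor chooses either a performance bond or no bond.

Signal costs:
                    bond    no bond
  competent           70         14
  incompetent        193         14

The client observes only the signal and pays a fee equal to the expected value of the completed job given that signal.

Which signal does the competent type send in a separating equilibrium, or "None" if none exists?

bond

Try competent → bond, incompetent → no bond:
  If types separate, bond earns payment 231 and no bond earns 58.
  Competent: bond gives 231 − 70 = 161; no bond gives 58 − 14 = 44. No deviation. ✓
  Incompetent: no bond gives 58 − 14 = 44; bond gives 231 − 193 = 38. No deviation. ✓
Both hold — the competent type sends bond.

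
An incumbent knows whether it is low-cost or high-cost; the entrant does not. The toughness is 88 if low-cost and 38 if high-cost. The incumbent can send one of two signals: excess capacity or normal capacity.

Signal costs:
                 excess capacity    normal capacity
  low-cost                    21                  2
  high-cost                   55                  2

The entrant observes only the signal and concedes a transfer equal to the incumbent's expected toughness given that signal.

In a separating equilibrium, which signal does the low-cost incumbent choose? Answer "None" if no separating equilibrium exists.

excess capacity

Try low-cost → excess capacity, high-cost → normal capacity:
  Under separation the entrant infers type exactly: excess capacity → low-cost (pays 88), normal capacity → high-cost (pays 38).
  Low-cost: excess capacity gives 88 − 21 = 67; normal capacity gives 38 − 2 = 36. No deviation. ✓
  High-cost: normal capacity gives 38 − 2 = 36; excess capacity gives 88 − 55 = 33. No deviation. ✓
Both hold — the low-cost type sends excess capacity.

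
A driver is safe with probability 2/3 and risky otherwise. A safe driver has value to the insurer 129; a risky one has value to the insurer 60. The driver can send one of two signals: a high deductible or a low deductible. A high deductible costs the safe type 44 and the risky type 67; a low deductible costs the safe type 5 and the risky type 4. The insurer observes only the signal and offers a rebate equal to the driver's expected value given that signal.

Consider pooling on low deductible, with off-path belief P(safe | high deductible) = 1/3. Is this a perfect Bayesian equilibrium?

Yes

At the pooled signal (low deductible) the insurer holds the prior 2/3 and pays 2/3·129 + 1/3·60 = 106. Off-path (high deductible) belief 1/3 gives 1/3·129 + 2/3·60 = 83.
Safe: low deductible gives 106 − 5 = 101; high deductible gives 83 − 44 = 39. Stays. ✓
Risky: low deductible gives 106 − 4 = 102; high deductible gives 83 − 67 = 16. Stays. ✓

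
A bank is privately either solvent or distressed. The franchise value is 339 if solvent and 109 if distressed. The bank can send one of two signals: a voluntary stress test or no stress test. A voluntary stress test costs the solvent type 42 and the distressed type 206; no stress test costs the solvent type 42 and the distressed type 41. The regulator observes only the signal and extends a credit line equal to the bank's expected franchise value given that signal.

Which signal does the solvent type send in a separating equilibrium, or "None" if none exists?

None

Try solvent → stress test, distressed → no stress test:
  If types separate, stress test earns payment 339 and no stress test earns 109.
  Solvent: stress test gives 339 − 42 = 297; no stress test gives 109 − 42 = 67. No deviation. ✓
  Distressed: no stress test gives 109 − 41 = 68; stress test gives 339 − 206 = 133. Would deviate. ✗
Try solvent → no stress test, distressed → stress test:
  If types separate, no stress test earns payment 339 and stress test earns 109.
  Solvent: no stress test gives 339 − 42 = 297; stress test gives 109 − 42 = 67. No deviation. ✓
  Distressed: stress test gives 109 − 206 = -97; no stress test gives 339 − 41 = 298. Would deviate. ✗
Neither assignment is incentive-compatible.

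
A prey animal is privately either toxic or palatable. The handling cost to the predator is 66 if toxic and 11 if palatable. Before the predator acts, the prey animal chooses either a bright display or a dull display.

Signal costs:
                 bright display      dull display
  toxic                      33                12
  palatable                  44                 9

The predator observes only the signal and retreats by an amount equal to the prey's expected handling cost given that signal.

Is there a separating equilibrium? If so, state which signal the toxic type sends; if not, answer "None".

Try toxic → bright display, palatable → dull display:
  If types separate, bright display earns payment 66 and dull display earns 11.
  Toxic: bright display gives 66 − 33 = 33; dull display gives 11 − 12 = -1. No deviation. ✓
  Palatable: dull display gives 11 − 9 = 2; bright display gives 66 − 44 = 22. Would deviate. ✗
Try toxic → dull display, palatable → bright display:
  If types separate, dull display earns payment 66 and bright display earns 11.
  Toxic: dull display gives 66 − 12 = 54; bright display gives 11 − 33 = -22. No deviation. ✓
  Palatable: bright display gives 11 − 44 = -33; dull display gives 66 − 9 = 57. Would deviate. ✗
Neither assignment is incentive-compatible.

None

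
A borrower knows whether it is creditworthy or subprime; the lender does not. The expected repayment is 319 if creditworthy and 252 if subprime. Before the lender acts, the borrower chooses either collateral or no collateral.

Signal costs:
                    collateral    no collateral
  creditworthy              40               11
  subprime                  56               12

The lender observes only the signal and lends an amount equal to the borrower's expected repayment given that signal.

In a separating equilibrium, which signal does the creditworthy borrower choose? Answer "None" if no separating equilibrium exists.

None

Try creditworthy → collateral, subprime → no collateral:
  If types separate, collateral earns payment 319 and no collateral earns 252.
  Creditworthy: collateral gives 319 − 40 = 279; no collateral gives 252 − 11 = 241. No deviation. ✓
  Subprime: no collateral gives 252 − 12 = 240; collateral gives 319 − 56 = 263. Would deviate. ✗
Try creditworthy → no collateral, subprime → collateral:
  If types separate, no collateral earns payment 319 and collateral earns 252.
  Creditworthy: no collateral gives 319 − 11 = 308; collateral gives 252 − 40 = 212. No deviation. ✓
  Subprime: collateral gives 252 − 56 = 196; no collateral gives 319 − 12 = 307. Would deviate. ✗
Neither assignment is incentive-compatible.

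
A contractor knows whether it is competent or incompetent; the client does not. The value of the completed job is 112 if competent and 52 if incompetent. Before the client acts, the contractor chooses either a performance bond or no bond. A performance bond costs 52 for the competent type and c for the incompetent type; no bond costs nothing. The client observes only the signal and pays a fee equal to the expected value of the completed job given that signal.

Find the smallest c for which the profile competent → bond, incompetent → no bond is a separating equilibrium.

60

Under separation: bond → competent (pays 112); no bond → incompetent (pays 52).
Competent: 112 − 52 = 60 ≥ 52 − 0 = 52. Holds regardless of c. ✓
Incompetent: 52 − 0 ≥ 112 − c, so c ≥ 112 − 52 = 60.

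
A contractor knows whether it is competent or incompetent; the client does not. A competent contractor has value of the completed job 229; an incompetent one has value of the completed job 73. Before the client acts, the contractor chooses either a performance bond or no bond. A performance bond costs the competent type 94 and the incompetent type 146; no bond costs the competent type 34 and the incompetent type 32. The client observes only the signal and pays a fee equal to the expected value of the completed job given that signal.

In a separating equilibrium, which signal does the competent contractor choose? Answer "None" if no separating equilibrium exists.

Try competent → bond, incompetent → no bond:
  If types separate, bond earns payment 229 and no bond earns 73.
  Competent: bond gives 229 − 94 = 135; no bond gives 73 − 34 = 39. No deviation. ✓
  Incompetent: no bond gives 73 − 32 = 41; bond gives 229 − 146 = 83. Would deviate. ✗
Try competent → no bond, incompetent → bond:
  If types separate, no bond earns payment 229 and bond earns 73.
  Competent: no bond gives 229 − 34 = 195; bond gives 73 − 94 = -21. No deviation. ✓
  Incompetent: bond gives 73 − 146 = -73; no bond gives 229 − 32 = 197. Would deviate. ✗
Neither assignment is incentive-compatible.

None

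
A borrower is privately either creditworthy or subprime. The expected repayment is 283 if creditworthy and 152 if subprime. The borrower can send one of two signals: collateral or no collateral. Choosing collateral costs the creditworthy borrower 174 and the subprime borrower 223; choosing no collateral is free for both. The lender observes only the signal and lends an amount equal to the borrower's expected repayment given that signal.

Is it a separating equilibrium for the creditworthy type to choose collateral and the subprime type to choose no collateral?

Under separation the lender infers type exactly: collateral → creditworthy (pays 283), no collateral → subprime (pays 152).
Creditworthy: collateral gives 283 − 174 = 109; no collateral gives 152 − 0 = 152. Would deviate. ✗
Subprime: no collateral gives 152 − 0 = 152; collateral gives 283 − 223 = 60. No deviation. ✓

No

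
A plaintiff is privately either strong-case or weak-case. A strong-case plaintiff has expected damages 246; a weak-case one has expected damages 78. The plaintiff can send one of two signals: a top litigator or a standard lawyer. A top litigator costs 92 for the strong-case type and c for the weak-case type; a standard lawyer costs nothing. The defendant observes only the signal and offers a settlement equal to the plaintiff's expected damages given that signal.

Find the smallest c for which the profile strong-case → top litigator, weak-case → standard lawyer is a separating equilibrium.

168

Under separation: top litigator → strong-case (pays 246); standard lawyer → weak-case (pays 78).
Strong-case: 246 − 92 = 154 ≥ 78 − 0 = 78. Holds regardless of c. ✓
Weak-case: 78 − 0 ≥ 246 − c, so c ≥ 246 − 78 = 168.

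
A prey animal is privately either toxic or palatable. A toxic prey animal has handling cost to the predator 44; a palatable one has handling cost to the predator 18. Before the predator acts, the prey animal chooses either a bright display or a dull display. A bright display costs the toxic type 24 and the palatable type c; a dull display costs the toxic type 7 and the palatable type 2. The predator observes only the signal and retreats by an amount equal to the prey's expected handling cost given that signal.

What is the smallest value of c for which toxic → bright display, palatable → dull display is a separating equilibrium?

Under separation: bright display → toxic (pays 44); dull display → palatable (pays 18).
Toxic: 44 − 24 = 20 ≥ 18 − 7 = 11. Holds regardless of c. ✓
Palatable: 18 − 2 ≥ 44 − c, so c ≥ 44 − 16 = 28.

28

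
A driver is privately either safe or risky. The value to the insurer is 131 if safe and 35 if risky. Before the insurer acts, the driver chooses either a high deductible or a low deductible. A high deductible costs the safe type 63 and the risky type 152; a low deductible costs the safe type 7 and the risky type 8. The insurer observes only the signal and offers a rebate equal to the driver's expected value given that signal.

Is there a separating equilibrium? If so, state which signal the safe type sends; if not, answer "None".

high deductible

Try safe → high deductible, risky → low deductible:
  If types separate, high deductible earns payment 131 and low deductible earns 35.
  Safe: high deductible gives 131 − 63 = 68; low deductible gives 35 − 7 = 28. No deviation. ✓
  Risky: low deductible gives 35 − 8 = 27; high deductible gives 131 − 152 = -21. No deviation. ✓
Both hold — the safe type sends high deductible.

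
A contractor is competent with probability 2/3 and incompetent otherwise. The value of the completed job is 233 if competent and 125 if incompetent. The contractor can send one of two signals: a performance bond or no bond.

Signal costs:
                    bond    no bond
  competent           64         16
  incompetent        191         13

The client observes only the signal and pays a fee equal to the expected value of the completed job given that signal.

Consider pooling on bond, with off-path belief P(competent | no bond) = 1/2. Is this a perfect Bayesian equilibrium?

No

At the pooled signal (bond) the client holds the prior 2/3 and pays 2/3·233 + 1/3·125 = 197. Off-path (no bond) belief 1/2 gives 1/2·233 + 1/2·125 = 179.
Competent: bond gives 197 − 64 = 133; no bond gives 179 − 16 = 163. Deviates. ✗
Incompetent: bond gives 197 − 191 = 6; no bond gives 179 − 13 = 166. Deviates. ✗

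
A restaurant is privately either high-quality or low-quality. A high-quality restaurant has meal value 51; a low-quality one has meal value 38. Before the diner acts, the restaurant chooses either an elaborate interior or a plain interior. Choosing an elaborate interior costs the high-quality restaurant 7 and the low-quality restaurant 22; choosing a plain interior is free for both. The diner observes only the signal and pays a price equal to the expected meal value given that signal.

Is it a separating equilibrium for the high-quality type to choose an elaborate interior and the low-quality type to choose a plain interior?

Under separation the diner infers type exactly: elaborate interior → high-quality (pays 51), plain interior → low-quality (pays 38).
High-quality: elaborate interior gives 51 − 7 = 44; plain interior gives 38 − 0 = 38. No deviation. ✓
Low-quality: plain interior gives 38 − 0 = 38; elaborate interior gives 51 − 22 = 29. No deviation. ✓
Neither type gains from mimicking the other.

Yes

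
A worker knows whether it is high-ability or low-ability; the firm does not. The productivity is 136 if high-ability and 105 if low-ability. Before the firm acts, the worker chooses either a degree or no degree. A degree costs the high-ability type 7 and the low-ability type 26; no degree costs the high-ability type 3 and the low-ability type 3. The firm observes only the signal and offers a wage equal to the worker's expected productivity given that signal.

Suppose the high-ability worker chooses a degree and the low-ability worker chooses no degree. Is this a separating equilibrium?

No

If types separate, degree earns payment 136 and no degree earns 105.
High-ability: degree gives 136 − 7 = 129; no degree gives 105 − 3 = 102. No deviation. ✓
Low-ability: no degree gives 105 − 3 = 102; degree gives 136 − 26 = 110. Would deviate. ✗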